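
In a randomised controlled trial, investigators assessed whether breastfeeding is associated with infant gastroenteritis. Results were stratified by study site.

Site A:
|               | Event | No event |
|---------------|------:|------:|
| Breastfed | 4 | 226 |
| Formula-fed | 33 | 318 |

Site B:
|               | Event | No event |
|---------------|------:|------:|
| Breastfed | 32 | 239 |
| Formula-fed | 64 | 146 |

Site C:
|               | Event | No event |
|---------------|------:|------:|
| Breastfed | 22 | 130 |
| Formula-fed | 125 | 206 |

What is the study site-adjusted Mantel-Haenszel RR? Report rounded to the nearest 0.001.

0.356

RR_MH = Σ(aᵢ·n₀ᵢ/nᵢ) / Σ(cᵢ·n₁ᵢ/nᵢ), with n₁ᵢ = aᵢ+bᵢ (exposed), n₀ᵢ = cᵢ+dᵢ (unexposed), nᵢ = n₁ᵢ+n₀ᵢ.
Stratum 1 (Site A): n₁ = 230, n₀ = 351, n = 581; a·n₀/n = 4·351/581 = 2.4165; c·n₁/n = 33·230/581 = 13.0637
Stratum 2 (Site B): n₁ = 271, n₀ = 210, n = 481; a·n₀/n = 32·210/481 = 13.9709; c·n₁/n = 64·271/481 = 36.0582
Stratum 3 (Site C): n₁ = 152, n₀ = 331, n = 483; a·n₀/n = 22·331/483 = 15.0766; c·n₁/n = 125·152/483 = 39.3375
RR_MH = (2.4165 + 13.9709 + 15.0766) / (13.0637 + 36.0582 + 39.3375) = 31.4640 / 88.4594 = 0.35569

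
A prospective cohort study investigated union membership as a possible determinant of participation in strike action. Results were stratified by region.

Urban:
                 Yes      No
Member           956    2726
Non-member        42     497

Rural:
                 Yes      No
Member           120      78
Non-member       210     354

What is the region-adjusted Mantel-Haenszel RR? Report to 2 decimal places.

2.31

RR_MH = Σ(aᵢ·n₀ᵢ/nᵢ) / Σ(cᵢ·n₁ᵢ/nᵢ), with n₁ᵢ = aᵢ+bᵢ (exposed), n₀ᵢ = cᵢ+dᵢ (unexposed), nᵢ = n₁ᵢ+n₀ᵢ.
Stratum 1 (Urban): n₁ = 3682, n₀ = 539, n = 4221; a·n₀/n = 956·539/4221 = 122.0763; c·n₁/n = 42·3682/4221 = 36.6368
Stratum 2 (Rural): n₁ = 198, n₀ = 564, n = 762; a·n₀/n = 120·564/762 = 88.8189; c·n₁/n = 210·198/762 = 54.5669
RR_MH = (122.0763 + 88.8189) / (36.6368 + 54.5669) = 210.8952 / 91.2037 = 2.31235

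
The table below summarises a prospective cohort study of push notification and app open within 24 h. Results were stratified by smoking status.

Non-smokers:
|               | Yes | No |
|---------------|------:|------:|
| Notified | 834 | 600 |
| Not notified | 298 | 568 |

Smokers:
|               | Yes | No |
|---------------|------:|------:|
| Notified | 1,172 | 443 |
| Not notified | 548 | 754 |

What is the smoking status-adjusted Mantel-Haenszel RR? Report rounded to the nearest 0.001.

1.711

RR_MH = Σ(aᵢ·n₀ᵢ/nᵢ) / Σ(cᵢ·n₁ᵢ/nᵢ), with n₁ᵢ = aᵢ+bᵢ (exposed), n₀ᵢ = cᵢ+dᵢ (unexposed), nᵢ = n₁ᵢ+n₀ᵢ.
Stratum 1 (Non-smokers): n₁ = 1434, n₀ = 866, n = 2300; a·n₀/n = 834·866/2300 = 314.0191; c·n₁/n = 298·1434/2300 = 185.7965
Stratum 2 (Smokers): n₁ = 1615, n₀ = 1302, n = 2917; a·n₀/n = 1172·1302/2917 = 523.1210; c·n₁/n = 548·1615/2917 = 303.4008
RR_MH = (314.0191 + 523.1210) / (185.7965 + 303.4008) = 837.1401 / 489.1973 = 1.71125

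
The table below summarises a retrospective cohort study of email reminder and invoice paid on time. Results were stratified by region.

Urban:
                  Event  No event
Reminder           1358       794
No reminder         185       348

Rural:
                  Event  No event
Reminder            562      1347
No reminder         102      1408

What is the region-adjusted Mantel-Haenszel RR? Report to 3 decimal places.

RR_MH = Σ(aᵢ·n₀ᵢ/nᵢ) / Σ(cᵢ·n₁ᵢ/nᵢ), with n₁ᵢ = aᵢ+bᵢ (exposed), n₀ᵢ = cᵢ+dᵢ (unexposed), nᵢ = n₁ᵢ+n₀ᵢ.
Stratum 1 (Urban): n₁ = 2152, n₀ = 533, n = 2685; a·n₀/n = 1358·533/2685 = 269.5769; c·n₁/n = 185·2152/2685 = 148.2756
Stratum 2 (Rural): n₁ = 1909, n₀ = 1510, n = 3419; a·n₀/n = 562·1510/3419 = 248.2071; c·n₁/n = 102·1909/3419 = 56.9517
RR_MH = (269.5769 + 248.2071) / (148.2756 + 56.9517) = 517.7840 / 205.2273 = 2.52298

2.523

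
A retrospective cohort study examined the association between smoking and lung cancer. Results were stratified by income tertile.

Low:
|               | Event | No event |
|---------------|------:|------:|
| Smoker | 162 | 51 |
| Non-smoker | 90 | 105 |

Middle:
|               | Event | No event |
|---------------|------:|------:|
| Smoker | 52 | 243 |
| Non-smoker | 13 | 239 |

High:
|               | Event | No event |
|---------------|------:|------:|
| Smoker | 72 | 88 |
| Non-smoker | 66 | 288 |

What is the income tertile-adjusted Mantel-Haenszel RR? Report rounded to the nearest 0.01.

2.03

RR_MH = Σ(aᵢ·n₀ᵢ/nᵢ) / Σ(cᵢ·n₁ᵢ/nᵢ), with n₁ᵢ = aᵢ+bᵢ (exposed), n₀ᵢ = cᵢ+dᵢ (unexposed), nᵢ = n₁ᵢ+n₀ᵢ.
Stratum 1 (Low): n₁ = 213, n₀ = 195, n = 408; a·n₀/n = 162·195/408 = 77.4265; c·n₁/n = 90·213/408 = 46.9853
Stratum 2 (Middle): n₁ = 295, n₀ = 252, n = 547; a·n₀/n = 52·252/547 = 23.9561; c·n₁/n = 13·295/547 = 7.0110
Stratum 3 (High): n₁ = 160, n₀ = 354, n = 514; a·n₀/n = 72·354/514 = 49.5875; c·n₁/n = 66·160/514 = 20.5447
RR_MH = (77.4265 + 23.9561 + 49.5875) / (46.9853 + 7.0110 + 20.5447) = 150.9701 / 74.5410 = 2.02533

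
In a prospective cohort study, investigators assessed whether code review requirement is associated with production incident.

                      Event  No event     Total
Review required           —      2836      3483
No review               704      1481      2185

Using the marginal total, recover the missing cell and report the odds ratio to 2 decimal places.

0.48

The missing cell is in the exposed row: 3483 − 2836 = 647.
So a = 647, b = 2836, c = 704, d = 1481.
OR = (a·d)/(b·c) = (647 × 1481) / (2836 × 704) = 958207 / 1996544 = 0.47993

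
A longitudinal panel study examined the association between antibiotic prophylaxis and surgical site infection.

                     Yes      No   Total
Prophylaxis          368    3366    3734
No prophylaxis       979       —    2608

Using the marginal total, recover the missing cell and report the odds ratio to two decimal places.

0.18

The missing cell is in the unexposed row: 2608 − 979 = 1629.
So a = 368, b = 3366, c = 979, d = 1629.
OR = (a·d)/(b·c) = (368 × 1629) / (3366 × 979) = 599472 / 3295314 = 0.18192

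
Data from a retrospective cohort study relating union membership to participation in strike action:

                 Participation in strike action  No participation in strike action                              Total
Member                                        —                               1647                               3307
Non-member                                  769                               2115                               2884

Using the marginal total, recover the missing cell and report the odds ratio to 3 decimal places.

2.772

The missing cell is in the exposed row: 3307 − 1647 = 1660.
So a = 1660, b = 1647, c = 769, d = 2115.
OR = (a·d)/(b·c) = (1660 × 2115) / (1647 × 769) = 3510900 / 1266543 = 2.77203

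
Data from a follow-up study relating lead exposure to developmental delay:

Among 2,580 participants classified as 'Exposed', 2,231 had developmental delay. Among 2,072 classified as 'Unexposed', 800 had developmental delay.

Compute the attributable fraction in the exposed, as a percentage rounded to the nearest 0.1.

55.4

From the description: a = 2231, b = 349, c = 800, d = 1272.
Risk in exposed = 2231/2580 = 0.86473; risk in unexposed = 800/2072 = 0.38610.
RR = 0.86473/0.38610 = 2.23965
AR% = (RR − 1)/RR × 100 = (2.23965 − 1)/2.23965 × 100 = 55.3501%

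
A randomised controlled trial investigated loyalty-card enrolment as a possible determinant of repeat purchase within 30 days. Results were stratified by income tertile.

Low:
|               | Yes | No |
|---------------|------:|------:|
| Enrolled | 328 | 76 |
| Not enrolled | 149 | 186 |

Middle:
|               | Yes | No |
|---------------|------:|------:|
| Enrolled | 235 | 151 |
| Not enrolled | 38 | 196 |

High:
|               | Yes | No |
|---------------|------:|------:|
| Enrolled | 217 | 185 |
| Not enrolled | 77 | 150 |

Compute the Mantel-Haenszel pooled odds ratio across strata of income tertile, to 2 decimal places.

OR_MH = Σ(aᵢdᵢ/nᵢ) / Σ(bᵢcᵢ/nᵢ), where nᵢ is the stratum total.
Stratum 1 (Low): n = 739; a·d/n = 328·186/739 = 82.5548; b·c/n = 76·149/739 = 15.3234
Stratum 2 (Middle): n = 620; a·d/n = 235·196/620 = 74.2903; b·c/n = 151·38/620 = 9.2548
Stratum 3 (High): n = 629; a·d/n = 217·150/629 = 51.7488; b·c/n = 185·77/629 = 22.6471
OR_MH = (82.5548 + 74.2903 + 51.7488) / (15.3234 + 9.2548 + 22.6471) = 208.5939 / 47.2253 = 4.41699

4.42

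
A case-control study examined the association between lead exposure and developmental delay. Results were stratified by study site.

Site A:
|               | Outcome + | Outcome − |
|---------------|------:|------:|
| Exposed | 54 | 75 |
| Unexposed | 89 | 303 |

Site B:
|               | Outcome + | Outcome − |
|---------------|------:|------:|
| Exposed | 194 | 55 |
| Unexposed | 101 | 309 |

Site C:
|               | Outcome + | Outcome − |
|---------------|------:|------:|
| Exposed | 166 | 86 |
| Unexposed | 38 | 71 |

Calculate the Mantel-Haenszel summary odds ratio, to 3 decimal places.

OR_MH = Σ(aᵢdᵢ/nᵢ) / Σ(bᵢcᵢ/nᵢ), where nᵢ is the stratum total.
Stratum 1 (Site A): n = 521; a·d/n = 54·303/521 = 31.4050; b·c/n = 75·89/521 = 12.8119
Stratum 2 (Site B): n = 659; a·d/n = 194·309/659 = 90.9651; b·c/n = 55·101/659 = 8.4294
Stratum 3 (Site C): n = 361; a·d/n = 166·71/361 = 32.6482; b·c/n = 86·38/361 = 9.0526
OR_MH = (31.4050 + 90.9651 + 32.6482) / (12.8119 + 8.4294 + 9.0526) = 155.0183 / 30.2940 = 5.11713

5.117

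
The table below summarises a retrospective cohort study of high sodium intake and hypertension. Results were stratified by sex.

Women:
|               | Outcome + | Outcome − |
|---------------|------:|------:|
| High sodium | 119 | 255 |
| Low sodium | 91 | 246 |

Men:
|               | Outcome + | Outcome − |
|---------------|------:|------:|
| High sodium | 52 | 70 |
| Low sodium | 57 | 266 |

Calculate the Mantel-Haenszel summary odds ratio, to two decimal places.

OR_MH = Σ(aᵢdᵢ/nᵢ) / Σ(bᵢcᵢ/nᵢ), where nᵢ is the stratum total.
Stratum 1 (Women): n = 711; a·d/n = 119·246/711 = 41.1730; b·c/n = 255·91/711 = 32.6371
Stratum 2 (Men): n = 445; a·d/n = 52·266/445 = 31.0831; b·c/n = 70·57/445 = 8.9663
OR_MH = (41.1730 + 31.0831) / (32.6371 + 8.9663) = 72.2561 / 41.6034 = 1.73678

1.74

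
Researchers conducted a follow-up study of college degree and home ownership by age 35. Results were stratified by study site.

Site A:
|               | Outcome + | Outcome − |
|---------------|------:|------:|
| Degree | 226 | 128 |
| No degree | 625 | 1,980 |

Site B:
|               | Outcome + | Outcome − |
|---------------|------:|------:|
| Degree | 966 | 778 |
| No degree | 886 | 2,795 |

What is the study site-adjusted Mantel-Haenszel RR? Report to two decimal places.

RR_MH = Σ(aᵢ·n₀ᵢ/nᵢ) / Σ(cᵢ·n₁ᵢ/nᵢ), with n₁ᵢ = aᵢ+bᵢ (exposed), n₀ᵢ = cᵢ+dᵢ (unexposed), nᵢ = n₁ᵢ+n₀ᵢ.
Stratum 1 (Site A): n₁ = 354, n₀ = 2605, n = 2959; a·n₀/n = 226·2605/2959 = 198.9625; c·n₁/n = 625·354/2959 = 74.7719
Stratum 2 (Site B): n₁ = 1744, n₀ = 3681, n = 5425; a·n₀/n = 966·3681/5425 = 655.4555; c·n₁/n = 886·1744/5425 = 284.8265
RR_MH = (198.9625 + 655.4555) / (74.7719 + 284.8265) = 854.4180 / 359.5984 = 2.37603

2.38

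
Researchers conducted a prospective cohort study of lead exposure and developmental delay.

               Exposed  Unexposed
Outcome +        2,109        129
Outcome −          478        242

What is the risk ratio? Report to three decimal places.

2.345

Reading the table with exposure as columns: a = 2109 (Exposed, case), b = 478 (Exposed, non-case), c = 129 (Unexposed, case), d = 242.
Risk in exposed = 2109/2587 = 0.81523; risk in unexposed = 129/371 = 0.34771.
RR = 0.81523 / 0.34771 = 2.34458
The risk among the exposed is 2.34 times that among the unexposed.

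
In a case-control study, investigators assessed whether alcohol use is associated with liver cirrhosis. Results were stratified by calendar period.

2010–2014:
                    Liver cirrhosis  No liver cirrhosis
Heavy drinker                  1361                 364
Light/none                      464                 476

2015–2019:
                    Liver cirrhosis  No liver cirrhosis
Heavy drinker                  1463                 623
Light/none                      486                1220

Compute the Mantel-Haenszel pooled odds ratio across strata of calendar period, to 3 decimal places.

OR_MH = Σ(aᵢdᵢ/nᵢ) / Σ(bᵢcᵢ/nᵢ), where nᵢ is the stratum total.
Stratum 1 (2010–2014): n = 2665; a·d/n = 1361·476/2665 = 243.0904; b·c/n = 364·464/2665 = 63.3756
Stratum 2 (2015–2019): n = 3792; a·d/n = 1463·1220/3792 = 470.6909; b·c/n = 623·486/3792 = 79.8465
OR_MH = (243.0904 + 470.6909) / (63.3756 + 79.8465) = 713.7814 / 143.2221 = 4.98374

4.984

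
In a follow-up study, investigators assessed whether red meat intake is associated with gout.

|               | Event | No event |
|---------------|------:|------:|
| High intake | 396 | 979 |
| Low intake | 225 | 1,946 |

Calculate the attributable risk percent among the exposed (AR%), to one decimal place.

64.0

Cells: a = 396, b = 979, c = 225, d = 1946.
Risk in exposed = 396/1375 = 0.28800; risk in unexposed = 225/2171 = 0.10364.
RR = 0.28800/0.10364 = 2.77888
AR% = (RR − 1)/RR × 100 = (2.77888 − 1)/2.77888 × 100 = 64.0143%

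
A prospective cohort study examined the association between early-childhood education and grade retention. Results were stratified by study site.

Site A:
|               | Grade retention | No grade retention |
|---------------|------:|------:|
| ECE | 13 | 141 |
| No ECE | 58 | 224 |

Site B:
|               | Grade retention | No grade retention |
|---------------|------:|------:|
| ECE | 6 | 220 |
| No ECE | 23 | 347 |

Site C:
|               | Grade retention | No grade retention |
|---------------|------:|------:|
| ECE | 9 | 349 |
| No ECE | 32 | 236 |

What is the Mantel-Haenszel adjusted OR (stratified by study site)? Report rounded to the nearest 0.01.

0.30

OR_MH = Σ(aᵢdᵢ/nᵢ) / Σ(bᵢcᵢ/nᵢ), where nᵢ is the stratum total.
Stratum 1 (Site A): n = 436; a·d/n = 13·224/436 = 6.6789; b·c/n = 141·58/436 = 18.7569
Stratum 2 (Site B): n = 596; a·d/n = 6·347/596 = 3.4933; b·c/n = 220·23/596 = 8.4899
Stratum 3 (Site C): n = 626; a·d/n = 9·236/626 = 3.3930; b·c/n = 349·32/626 = 17.8403
OR_MH = (6.6789 + 3.4933 + 3.3930) / (18.7569 + 8.4899 + 17.8403) = 13.5652 / 45.0871 = 0.30087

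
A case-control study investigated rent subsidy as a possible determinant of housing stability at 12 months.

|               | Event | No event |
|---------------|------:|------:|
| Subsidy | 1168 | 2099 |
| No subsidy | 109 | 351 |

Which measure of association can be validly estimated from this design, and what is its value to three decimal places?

1.792

Cells: a = 1168, b = 2099, c = 109, d = 351.
This is a case-control study: participants were sampled on outcome status, so risks in the source population cannot be estimated directly — relative risk is not valid here. The odds ratio is the appropriate measure.
OR = (a·d)/(b·c) = (1168 × 351) / (2099 × 109) = 409968 / 228791 = 1.79189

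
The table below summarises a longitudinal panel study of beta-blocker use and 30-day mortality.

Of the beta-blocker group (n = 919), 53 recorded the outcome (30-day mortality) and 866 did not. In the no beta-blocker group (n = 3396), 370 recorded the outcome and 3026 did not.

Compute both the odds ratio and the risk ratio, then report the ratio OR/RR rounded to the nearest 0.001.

From the description: a = 53, b = 866, c = 370, d = 3026.
OR = (53·3026)/(866·370) = 160378/320420 = 0.50052
Risk in exposed = 53/919 = 0.05767; risk in unexposed = 370/3396 = 0.10895; RR = 0.52933
OR/RR = 0.50052 / 0.52933 = 0.94558
The outcome is not rare, so the OR lies further from 1 than the RR.

0.946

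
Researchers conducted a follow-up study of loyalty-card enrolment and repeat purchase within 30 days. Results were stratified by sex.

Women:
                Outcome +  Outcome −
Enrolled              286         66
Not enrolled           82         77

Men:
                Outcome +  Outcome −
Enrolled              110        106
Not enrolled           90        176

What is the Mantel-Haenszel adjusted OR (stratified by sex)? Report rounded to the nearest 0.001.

2.740

OR_MH = Σ(aᵢdᵢ/nᵢ) / Σ(bᵢcᵢ/nᵢ), where nᵢ is the stratum total.
Stratum 1 (Women): n = 511; a·d/n = 286·77/511 = 43.0959; b·c/n = 66·82/511 = 10.5910
Stratum 2 (Men): n = 482; a·d/n = 110·176/482 = 40.1660; b·c/n = 106·90/482 = 19.7925
OR_MH = (43.0959 + 40.1660) / (10.5910 + 19.7925) = 83.2619 / 30.3835 = 2.74036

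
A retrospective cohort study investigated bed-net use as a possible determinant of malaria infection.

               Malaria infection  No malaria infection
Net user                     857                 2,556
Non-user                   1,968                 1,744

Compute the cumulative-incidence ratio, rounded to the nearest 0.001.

Cells: a = 857, b = 2556, c = 1968, d = 1744.
Risk in exposed = 857/3413 = 0.25110; risk in unexposed = 1968/3712 = 0.53017.
RR = 0.25110 / 0.53017 = 0.47362
The risk is 53% lower among the exposed than among the unexposed.

0.474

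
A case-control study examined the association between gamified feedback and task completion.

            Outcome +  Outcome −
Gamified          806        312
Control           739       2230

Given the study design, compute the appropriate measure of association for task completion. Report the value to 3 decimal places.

7.795

Cells: a = 806, b = 312, c = 739, d = 2230.
This is a case-control study: participants were sampled on outcome status, so risks in the source population cannot be estimated directly — relative risk is not valid here. The odds ratio is the appropriate measure.
OR = (a·d)/(b·c) = (806 × 2230) / (312 × 739) = 1797380 / 230568 = 7.79544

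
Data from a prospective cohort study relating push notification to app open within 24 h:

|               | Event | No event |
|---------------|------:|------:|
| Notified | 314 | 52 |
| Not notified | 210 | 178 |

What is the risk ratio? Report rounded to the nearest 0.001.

1.585

Cells: a = 314, b = 52, c = 210, d = 178.
Risk in exposed = 314/366 = 0.85792; risk in unexposed = 210/388 = 0.54124.
RR = 0.85792 / 0.54124 = 1.58512
The risk among the exposed is 1.59 times that among the unexposed.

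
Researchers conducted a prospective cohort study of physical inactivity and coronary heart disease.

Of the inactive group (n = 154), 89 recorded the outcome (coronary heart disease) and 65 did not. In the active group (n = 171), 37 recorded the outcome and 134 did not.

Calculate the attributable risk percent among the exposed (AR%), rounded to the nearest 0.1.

From the description: a = 89, b = 65, c = 37, d = 134.
Risk in exposed = 89/154 = 0.57792; risk in unexposed = 37/171 = 0.21637.
RR = 0.57792/0.21637 = 2.67094
AR% = (RR − 1)/RR × 100 = (2.67094 − 1)/2.67094 × 100 = 62.5600%

62.6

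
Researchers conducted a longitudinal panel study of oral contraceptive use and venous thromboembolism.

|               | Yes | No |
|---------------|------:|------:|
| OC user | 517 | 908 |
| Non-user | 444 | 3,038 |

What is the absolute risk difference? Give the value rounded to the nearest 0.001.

0.235

Cells: a = 517, b = 908, c = 444, d = 3038.
Risk in exposed = 517/1425 = 0.362807; risk in unexposed = 444/3482 = 0.127513.
Risk difference = 0.362807 − 0.127513 = 0.235294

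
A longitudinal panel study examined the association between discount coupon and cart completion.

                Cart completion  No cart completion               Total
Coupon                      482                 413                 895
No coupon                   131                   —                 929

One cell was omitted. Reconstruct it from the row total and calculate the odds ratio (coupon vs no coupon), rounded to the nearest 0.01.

7.11

The missing cell is in the unexposed row: 929 − 131 = 798.
So a = 482, b = 413, c = 131, d = 798.
OR = (a·d)/(b·c) = (482 × 798) / (413 × 131) = 384636 / 54103 = 7.10933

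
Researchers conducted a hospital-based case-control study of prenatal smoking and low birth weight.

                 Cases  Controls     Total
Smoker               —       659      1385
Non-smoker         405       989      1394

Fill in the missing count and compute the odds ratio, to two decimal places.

The missing cell is in the exposed row: 1385 − 659 = 726.
So a = 726, b = 659, c = 405, d = 989.
OR = (a·d)/(b·c) = (726 × 989) / (659 × 405) = 718014 / 266895 = 2.69025

2.69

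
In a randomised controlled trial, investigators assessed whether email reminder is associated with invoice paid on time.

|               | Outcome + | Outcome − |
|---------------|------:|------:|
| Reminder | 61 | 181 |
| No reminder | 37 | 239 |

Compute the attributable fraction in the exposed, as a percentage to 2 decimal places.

46.82

Cells: a = 61, b = 181, c = 37, d = 239.
Risk in exposed = 61/242 = 0.25207; risk in unexposed = 37/276 = 0.13406.
RR = 0.25207/0.13406 = 1.88028
AR% = (RR − 1)/RR × 100 = (1.88028 − 1)/1.88028 × 100 = 46.8163%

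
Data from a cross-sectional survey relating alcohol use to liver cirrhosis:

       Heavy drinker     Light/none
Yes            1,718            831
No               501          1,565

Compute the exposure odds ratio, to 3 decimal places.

6.458

Reading the table with exposure as columns: a = 1718 (Heavy drinker, case), b = 501 (Heavy drinker, non-case), c = 831 (Light/none, case), d = 1565.
OR = (a·d)/(b·c) = (1718 × 1565) / (501 × 831) = 2688670 / 416331 = 6.45801
The odds of liver cirrhosis are about 6.46 times as high in the heavy drinker group.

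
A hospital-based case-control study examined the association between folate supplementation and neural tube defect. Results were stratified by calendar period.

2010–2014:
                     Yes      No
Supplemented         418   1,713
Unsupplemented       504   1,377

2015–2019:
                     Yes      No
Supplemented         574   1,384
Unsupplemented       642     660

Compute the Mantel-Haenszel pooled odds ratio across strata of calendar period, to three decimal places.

0.532

OR_MH = Σ(aᵢdᵢ/nᵢ) / Σ(bᵢcᵢ/nᵢ), where nᵢ is the stratum total.
Stratum 1 (2010–2014): n = 4012; a·d/n = 418·1377/4012 = 143.4661; b·c/n = 1713·504/4012 = 215.1924
Stratum 2 (2015–2019): n = 3260; a·d/n = 574·660/3260 = 116.2086; b·c/n = 1384·642/3260 = 272.5546
OR_MH = (143.4661 + 116.2086) / (215.1924 + 272.5546) = 259.6747 / 487.7470 = 0.53240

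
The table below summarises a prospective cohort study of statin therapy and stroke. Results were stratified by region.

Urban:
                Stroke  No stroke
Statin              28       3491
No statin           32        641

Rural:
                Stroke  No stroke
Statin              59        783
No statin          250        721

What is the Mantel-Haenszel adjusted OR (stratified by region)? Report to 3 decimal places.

OR_MH = Σ(aᵢdᵢ/nᵢ) / Σ(bᵢcᵢ/nᵢ), where nᵢ is the stratum total.
Stratum 1 (Urban): n = 4192; a·d/n = 28·641/4192 = 4.2815; b·c/n = 3491·32/4192 = 26.6489
Stratum 2 (Rural): n = 1813; a·d/n = 59·721/1813 = 23.4633; b·c/n = 783·250/1813 = 107.9702
OR_MH = (4.2815 + 23.4633) / (26.6489 + 107.9702) = 27.7448 / 134.6191 = 0.20610

0.206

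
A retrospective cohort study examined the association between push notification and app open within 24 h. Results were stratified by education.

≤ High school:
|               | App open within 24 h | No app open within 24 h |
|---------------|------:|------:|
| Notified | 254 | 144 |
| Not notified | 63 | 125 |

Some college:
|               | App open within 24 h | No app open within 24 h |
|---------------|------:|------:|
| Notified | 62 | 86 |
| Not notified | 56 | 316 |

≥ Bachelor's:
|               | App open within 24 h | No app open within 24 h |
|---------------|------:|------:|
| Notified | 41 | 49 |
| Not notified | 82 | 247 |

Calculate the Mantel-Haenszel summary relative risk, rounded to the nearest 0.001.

2.070

RR_MH = Σ(aᵢ·n₀ᵢ/nᵢ) / Σ(cᵢ·n₁ᵢ/nᵢ), with n₁ᵢ = aᵢ+bᵢ (exposed), n₀ᵢ = cᵢ+dᵢ (unexposed), nᵢ = n₁ᵢ+n₀ᵢ.
Stratum 1 (≤ High school): n₁ = 398, n₀ = 188, n = 586; a·n₀/n = 254·188/586 = 81.4881; c·n₁/n = 63·398/586 = 42.7884
Stratum 2 (Some college): n₁ = 148, n₀ = 372, n = 520; a·n₀/n = 62·372/520 = 44.3538; c·n₁/n = 56·148/520 = 15.9385
Stratum 3 (≥ Bachelor's): n₁ = 90, n₀ = 329, n = 419; a·n₀/n = 41·329/419 = 32.1933; c·n₁/n = 82·90/419 = 17.6134
RR_MH = (81.4881 + 44.3538 + 32.1933) / (42.7884 + 15.9385 + 17.6134) = 158.0352 / 76.3402 = 2.07014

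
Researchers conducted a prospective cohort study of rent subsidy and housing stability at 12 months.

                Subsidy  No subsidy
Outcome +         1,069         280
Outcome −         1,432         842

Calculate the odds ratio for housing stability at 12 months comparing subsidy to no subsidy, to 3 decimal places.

Reading the table with exposure as columns: a = 1069 (Subsidy, case), b = 1432 (Subsidy, non-case), c = 280 (No subsidy, case), d = 842.
OR = (a·d)/(b·c) = (1069 × 842) / (1432 × 280) = 900098 / 400960 = 2.24486
The odds of housing stability at 12 months are about 2.24 times as high in the subsidy group.

2.245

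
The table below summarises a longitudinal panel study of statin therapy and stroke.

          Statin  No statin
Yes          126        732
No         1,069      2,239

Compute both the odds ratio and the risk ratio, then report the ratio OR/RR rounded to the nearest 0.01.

0.84

Reading the table with exposure as columns: a = 126 (Statin, case), b = 1069 (Statin, non-case), c = 732 (No statin, case), d = 2239.
OR = (126·2239)/(1069·732) = 282114/782508 = 0.36053
Risk in exposed = 126/1195 = 0.10544; risk in unexposed = 732/2971 = 0.24638; RR = 0.42795
OR/RR = 0.36053 / 0.42795 = 0.84245
The outcome is not rare, so the OR lies further from 1 than the RR.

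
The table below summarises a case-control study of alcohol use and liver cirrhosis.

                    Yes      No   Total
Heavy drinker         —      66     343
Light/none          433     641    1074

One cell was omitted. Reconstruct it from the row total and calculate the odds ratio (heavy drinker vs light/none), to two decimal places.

6.21

The missing cell is in the exposed row: 343 − 66 = 277.
So a = 277, b = 66, c = 433, d = 641.
OR = (a·d)/(b·c) = (277 × 641) / (66 × 433) = 177557 / 28578 = 6.21307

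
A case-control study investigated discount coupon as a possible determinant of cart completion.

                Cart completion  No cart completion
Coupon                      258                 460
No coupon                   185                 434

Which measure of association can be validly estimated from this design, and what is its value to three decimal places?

1.316

Cells: a = 258, b = 460, c = 185, d = 434.
This is a case-control study: participants were sampled on outcome status, so risks in the source population cannot be estimated directly — relative risk is not valid here. The odds ratio is the appropriate measure.
OR = (a·d)/(b·c) = (258 × 434) / (460 × 185) = 111972 / 85100 = 1.31577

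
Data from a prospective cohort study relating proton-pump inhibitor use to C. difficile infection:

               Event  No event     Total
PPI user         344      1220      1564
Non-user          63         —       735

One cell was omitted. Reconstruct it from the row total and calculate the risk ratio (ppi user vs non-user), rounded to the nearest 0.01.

The missing cell is in the unexposed row: 735 − 63 = 672.
So a = 344, b = 1220, c = 63, d = 672.
RR = [a/(a+b)] / [c/(c+d)] = (344/1564) / (63/735) = 0.21995/0.08571 = 2.56607

2.57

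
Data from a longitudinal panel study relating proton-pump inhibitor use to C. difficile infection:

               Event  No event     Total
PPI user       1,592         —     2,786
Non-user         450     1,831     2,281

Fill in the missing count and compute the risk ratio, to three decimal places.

The missing cell is in the exposed row: 2786 − 1592 = 1194.
So a = 1592, b = 1194, c = 450, d = 1831.
RR = [a/(a+b)] / [c/(c+d)] = (1592/2786) / (450/2281) = 0.57143/0.19728 = 2.89651

2.897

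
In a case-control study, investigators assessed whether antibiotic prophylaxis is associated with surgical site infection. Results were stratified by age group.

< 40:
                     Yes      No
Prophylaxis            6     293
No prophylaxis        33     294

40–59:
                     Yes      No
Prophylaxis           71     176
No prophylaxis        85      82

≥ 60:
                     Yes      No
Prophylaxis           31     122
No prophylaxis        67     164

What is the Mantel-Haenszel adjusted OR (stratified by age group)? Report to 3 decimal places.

0.413

OR_MH = Σ(aᵢdᵢ/nᵢ) / Σ(bᵢcᵢ/nᵢ), where nᵢ is the stratum total.
Stratum 1 (< 40): n = 626; a·d/n = 6·294/626 = 2.8179; b·c/n = 293·33/626 = 15.4457
Stratum 2 (40–59): n = 414; a·d/n = 71·82/414 = 14.0628; b·c/n = 176·85/414 = 36.1353
Stratum 3 (≥ 60): n = 384; a·d/n = 31·164/384 = 13.2396; b·c/n = 122·67/384 = 21.2865
OR_MH = (2.8179 + 14.0628 + 13.2396) / (15.4457 + 36.1353 + 21.2865) = 30.1203 / 72.8674 = 0.41336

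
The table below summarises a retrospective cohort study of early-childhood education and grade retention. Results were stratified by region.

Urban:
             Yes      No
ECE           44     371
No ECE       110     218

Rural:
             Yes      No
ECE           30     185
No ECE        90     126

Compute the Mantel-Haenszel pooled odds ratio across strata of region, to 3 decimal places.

0.232

OR_MH = Σ(aᵢdᵢ/nᵢ) / Σ(bᵢcᵢ/nᵢ), where nᵢ is the stratum total.
Stratum 1 (Urban): n = 743; a·d/n = 44·218/743 = 12.9098; b·c/n = 371·110/743 = 54.9260
Stratum 2 (Rural): n = 431; a·d/n = 30·126/431 = 8.7703; b·c/n = 185·90/431 = 38.6311
OR_MH = (12.9098 + 8.7703) / (54.9260 + 38.6311) = 21.6801 / 93.5571 = 0.23173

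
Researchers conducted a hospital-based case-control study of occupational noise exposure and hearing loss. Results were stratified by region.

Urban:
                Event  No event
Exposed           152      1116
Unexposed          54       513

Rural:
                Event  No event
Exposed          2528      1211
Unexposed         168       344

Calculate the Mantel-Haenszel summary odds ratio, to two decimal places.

OR_MH = Σ(aᵢdᵢ/nᵢ) / Σ(bᵢcᵢ/nᵢ), where nᵢ is the stratum total.
Stratum 1 (Urban): n = 1835; a·d/n = 152·513/1835 = 42.4937; b·c/n = 1116·54/1835 = 32.8414
Stratum 2 (Rural): n = 4251; a·d/n = 2528·344/4251 = 204.5712; b·c/n = 1211·168/4251 = 47.8589
OR_MH = (42.4937 + 204.5712) / (32.8414 + 47.8589) = 247.0649 / 80.7003 = 3.06151

3.06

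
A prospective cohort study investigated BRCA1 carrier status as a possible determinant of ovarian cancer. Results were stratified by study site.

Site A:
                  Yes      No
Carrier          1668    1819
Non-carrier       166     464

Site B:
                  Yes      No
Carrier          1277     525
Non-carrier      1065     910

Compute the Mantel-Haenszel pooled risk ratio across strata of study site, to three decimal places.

1.423

RR_MH = Σ(aᵢ·n₀ᵢ/nᵢ) / Σ(cᵢ·n₁ᵢ/nᵢ), with n₁ᵢ = aᵢ+bᵢ (exposed), n₀ᵢ = cᵢ+dᵢ (unexposed), nᵢ = n₁ᵢ+n₀ᵢ.
Stratum 1 (Site A): n₁ = 3487, n₀ = 630, n = 4117; a·n₀/n = 1668·630/4117 = 255.2441; c·n₁/n = 166·3487/4117 = 140.5980
Stratum 2 (Site B): n₁ = 1802, n₀ = 1975, n = 3777; a·n₀/n = 1277·1975/3777 = 667.7456; c·n₁/n = 1065·1802/3777 = 508.1096
RR_MH = (255.2441 + 667.7456) / (140.5980 + 508.1096) = 922.9897 / 648.7076 = 1.42281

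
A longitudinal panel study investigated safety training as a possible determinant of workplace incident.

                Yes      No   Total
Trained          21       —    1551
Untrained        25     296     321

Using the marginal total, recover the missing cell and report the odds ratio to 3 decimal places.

The missing cell is in the exposed row: 1551 − 21 = 1530.
So a = 21, b = 1530, c = 25, d = 296.
OR = (a·d)/(b·c) = (21 × 296) / (1530 × 25) = 6216 / 38250 = 0.16251

0.163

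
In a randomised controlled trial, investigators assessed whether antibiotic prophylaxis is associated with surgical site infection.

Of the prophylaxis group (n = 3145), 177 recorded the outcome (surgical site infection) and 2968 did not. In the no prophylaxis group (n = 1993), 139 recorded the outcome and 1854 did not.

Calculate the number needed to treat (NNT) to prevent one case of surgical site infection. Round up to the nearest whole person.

75

Risk in treated group = 177/3145 = 0.05628; risk in control = 139/1993 = 0.06974.
Absolute risk reduction = 0.06974 − 0.05628 = 0.01346
NNT = 1 / ARR = 1 / 0.01346 = 74.271 → round up → 75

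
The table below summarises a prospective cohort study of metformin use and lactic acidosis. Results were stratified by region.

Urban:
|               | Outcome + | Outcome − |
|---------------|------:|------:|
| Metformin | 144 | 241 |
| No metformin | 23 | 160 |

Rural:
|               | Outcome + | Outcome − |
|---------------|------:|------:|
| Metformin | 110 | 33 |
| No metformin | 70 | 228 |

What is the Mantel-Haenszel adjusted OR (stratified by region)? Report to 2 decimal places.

OR_MH = Σ(aᵢdᵢ/nᵢ) / Σ(bᵢcᵢ/nᵢ), where nᵢ is the stratum total.
Stratum 1 (Urban): n = 568; a·d/n = 144·160/568 = 40.5634; b·c/n = 241·23/568 = 9.7588
Stratum 2 (Rural): n = 441; a·d/n = 110·228/441 = 56.8707; b·c/n = 33·70/441 = 5.2381
OR_MH = (40.5634 + 56.8707) / (9.7588 + 5.2381) = 97.4341 / 14.9969 = 6.49695

6.50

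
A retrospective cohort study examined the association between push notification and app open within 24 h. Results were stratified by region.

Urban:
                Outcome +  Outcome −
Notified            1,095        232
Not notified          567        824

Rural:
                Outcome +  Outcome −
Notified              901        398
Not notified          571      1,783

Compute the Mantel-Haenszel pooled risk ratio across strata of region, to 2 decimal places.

RR_MH = Σ(aᵢ·n₀ᵢ/nᵢ) / Σ(cᵢ·n₁ᵢ/nᵢ), with n₁ᵢ = aᵢ+bᵢ (exposed), n₀ᵢ = cᵢ+dᵢ (unexposed), nᵢ = n₁ᵢ+n₀ᵢ.
Stratum 1 (Urban): n₁ = 1327, n₀ = 1391, n = 2718; a·n₀/n = 1095·1391/2718 = 560.3918; c·n₁/n = 567·1327/2718 = 276.8245
Stratum 2 (Rural): n₁ = 1299, n₀ = 2354, n = 3653; a·n₀/n = 901·2354/3653 = 580.6061; c·n₁/n = 571·1299/3653 = 203.0465
RR_MH = (560.3918 + 580.6061) / (276.8245 + 203.0465) = 1140.9979 / 479.8710 = 2.37772

2.38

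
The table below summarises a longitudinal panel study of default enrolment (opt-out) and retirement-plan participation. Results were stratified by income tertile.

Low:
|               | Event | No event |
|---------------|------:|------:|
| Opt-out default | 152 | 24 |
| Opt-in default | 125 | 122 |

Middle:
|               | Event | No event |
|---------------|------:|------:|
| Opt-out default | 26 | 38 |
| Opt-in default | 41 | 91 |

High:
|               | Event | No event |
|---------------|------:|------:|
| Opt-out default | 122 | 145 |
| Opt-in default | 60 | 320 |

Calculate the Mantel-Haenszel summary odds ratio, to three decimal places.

4.081

OR_MH = Σ(aᵢdᵢ/nᵢ) / Σ(bᵢcᵢ/nᵢ), where nᵢ is the stratum total.
Stratum 1 (Low): n = 423; a·d/n = 152·122/423 = 43.8392; b·c/n = 24·125/423 = 7.0922
Stratum 2 (Middle): n = 196; a·d/n = 26·91/196 = 12.0714; b·c/n = 38·41/196 = 7.9490
Stratum 3 (High): n = 647; a·d/n = 122·320/647 = 60.3400; b·c/n = 145·60/647 = 13.4467
OR_MH = (43.8392 + 12.0714 + 60.3400) / (7.0922 + 7.9490 + 13.4467) = 116.2507 / 28.4879 = 4.08071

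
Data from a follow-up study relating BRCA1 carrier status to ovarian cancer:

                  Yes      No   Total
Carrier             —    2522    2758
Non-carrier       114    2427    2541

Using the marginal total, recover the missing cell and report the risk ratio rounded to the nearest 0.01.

The missing cell is in the exposed row: 2758 − 2522 = 236.
So a = 236, b = 2522, c = 114, d = 2427.
RR = [a/(a+b)] / [c/(c+d)] = (236/2758) / (114/2541) = 0.08557/0.04486 = 1.90729

1.91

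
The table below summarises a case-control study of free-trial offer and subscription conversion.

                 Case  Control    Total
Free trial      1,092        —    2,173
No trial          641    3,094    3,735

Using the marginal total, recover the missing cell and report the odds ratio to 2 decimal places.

The missing cell is in the exposed row: 2173 − 1092 = 1081.
So a = 1092, b = 1081, c = 641, d = 3094.
OR = (a·d)/(b·c) = (1092 × 3094) / (1081 × 641) = 3378648 / 692921 = 4.87595

4.88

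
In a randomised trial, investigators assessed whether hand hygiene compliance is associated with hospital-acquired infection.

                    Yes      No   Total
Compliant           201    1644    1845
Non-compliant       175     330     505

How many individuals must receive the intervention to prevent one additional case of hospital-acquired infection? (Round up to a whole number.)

Risk in treated group = 201/1845 = 0.10894; risk in control = 175/505 = 0.34653.
Absolute risk reduction = 0.34653 − 0.10894 = 0.23759
NNT = 1 / ARR = 1 / 0.23759 = 4.209 → round up → 5

5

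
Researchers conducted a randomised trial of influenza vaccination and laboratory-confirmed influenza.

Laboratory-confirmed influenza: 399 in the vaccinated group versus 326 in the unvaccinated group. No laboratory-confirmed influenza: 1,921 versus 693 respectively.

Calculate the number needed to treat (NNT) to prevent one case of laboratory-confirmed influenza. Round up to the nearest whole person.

7

Risk in treated group = 399/2320 = 0.17198; risk in control = 326/1019 = 0.31992.
Absolute risk reduction = 0.31992 − 0.17198 = 0.14794
NNT = 1 / ARR = 1 / 0.14794 = 6.760 → round up → 7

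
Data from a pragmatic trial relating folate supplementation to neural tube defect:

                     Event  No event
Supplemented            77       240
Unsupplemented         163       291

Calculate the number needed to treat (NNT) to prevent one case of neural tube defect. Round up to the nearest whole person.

Risk in treated group = 77/317 = 0.24290; risk in control = 163/454 = 0.35903.
Absolute risk reduction = 0.35903 − 0.24290 = 0.11613
NNT = 1 / ARR = 1 / 0.11613 = 8.611 → round up → 9

9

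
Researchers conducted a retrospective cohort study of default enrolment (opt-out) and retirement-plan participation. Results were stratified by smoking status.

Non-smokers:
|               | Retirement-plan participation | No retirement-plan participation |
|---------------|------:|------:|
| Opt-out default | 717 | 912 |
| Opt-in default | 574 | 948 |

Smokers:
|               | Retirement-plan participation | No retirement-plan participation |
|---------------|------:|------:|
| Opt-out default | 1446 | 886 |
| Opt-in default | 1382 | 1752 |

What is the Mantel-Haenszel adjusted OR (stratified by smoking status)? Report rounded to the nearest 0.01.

OR_MH = Σ(aᵢdᵢ/nᵢ) / Σ(bᵢcᵢ/nᵢ), where nᵢ is the stratum total.
Stratum 1 (Non-smokers): n = 3151; a·d/n = 717·948/3151 = 215.7144; b·c/n = 912·574/3151 = 166.1339
Stratum 2 (Smokers): n = 5466; a·d/n = 1446·1752/5466 = 463.4819; b·c/n = 886·1382/5466 = 224.0124
OR_MH = (215.7144 + 463.4819) / (166.1339 + 224.0124) = 679.1963 / 390.1464 = 1.74088

1.74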